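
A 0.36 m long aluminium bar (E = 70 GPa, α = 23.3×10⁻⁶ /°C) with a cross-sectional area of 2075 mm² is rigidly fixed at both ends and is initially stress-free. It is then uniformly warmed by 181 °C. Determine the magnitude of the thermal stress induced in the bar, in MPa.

The supports are rigid, so the total axial strain is zero. The restrained thermal strain is ε = αΔT = 23.3×10⁻⁶ × 181 = 4217.3×10⁻⁶.
σ = EαΔT = 70×10³ × 23.3×10⁻⁶ × 181 = 295.2 MPa (compressive; the bar is trying to expand).

σ ≈ 295 MPa (compressive)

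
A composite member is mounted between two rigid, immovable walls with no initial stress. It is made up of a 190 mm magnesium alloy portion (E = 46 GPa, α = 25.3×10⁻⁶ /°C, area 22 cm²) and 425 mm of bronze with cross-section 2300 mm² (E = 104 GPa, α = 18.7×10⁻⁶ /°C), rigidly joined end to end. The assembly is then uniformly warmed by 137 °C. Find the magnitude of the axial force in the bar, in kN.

Free thermal expansion of the whole bar: Σ αᵢΔT Lᵢ = 25.3×10⁻⁶×137×190 + 18.7×10⁻⁶×137×425 = 1.747 mm.
The walls prevent any net length change, so an axial force P (same in every segment) develops. Compatibility: P · Σ Lᵢ/(AᵢEᵢ) = δ_free.
Σ Lᵢ/(AᵢEᵢ) = 190/(2200×46×10³) + 425/(2300×104×10³) = 3.654×10⁻⁶ mm/N.
So P = 1.747 / 3.654×10⁻⁶ = 478.2 kN, compressive.

P ≈ 478 kN (compressive)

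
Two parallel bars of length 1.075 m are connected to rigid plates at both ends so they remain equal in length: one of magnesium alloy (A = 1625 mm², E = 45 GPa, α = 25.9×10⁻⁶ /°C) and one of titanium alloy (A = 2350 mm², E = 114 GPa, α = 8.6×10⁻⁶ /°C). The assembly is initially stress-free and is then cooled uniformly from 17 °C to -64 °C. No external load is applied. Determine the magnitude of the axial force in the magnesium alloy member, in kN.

P ≈ 80.5 kN (tensile in the magnesium alloy)

The magnesium alloy has the larger α, so on cooling it would change length more than the titanium alloy if both were free. The rigid plates force a common final length, so the magnesium alloy is put into tension and the titanium alloy into compression, with equal and opposite forces P (no external load).
Setting the final lengths equal and cancelling L: (α₁ − α₂)ΔT = P/(A₁E₁) + P/(A₂E₂).
|α₁ − α₂|·ΔT = 17.3×10⁻⁶ × 81 = 0.001401.
1/(A₁E₁) + 1/(A₂E₂) = 1/(1625×45×10³) + 1/(2350×114×10³) = 1.741×10⁻⁸ N⁻¹.
P = 0.001401 / 1.741×10⁻⁸ = 80500 N = 80.5 kN.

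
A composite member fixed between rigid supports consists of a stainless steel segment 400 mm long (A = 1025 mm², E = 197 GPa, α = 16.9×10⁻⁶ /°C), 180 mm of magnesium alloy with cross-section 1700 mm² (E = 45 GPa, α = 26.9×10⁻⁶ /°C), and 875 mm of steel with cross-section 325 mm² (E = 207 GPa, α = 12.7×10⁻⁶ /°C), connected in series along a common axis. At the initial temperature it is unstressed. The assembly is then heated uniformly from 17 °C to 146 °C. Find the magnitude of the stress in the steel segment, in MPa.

With the walls removed the bar would change length by δ_free = Σ αᵢΔT Lᵢ = 16.9×10⁻⁶×129×400 + 26.9×10⁻⁶×129×180 + 12.7×10⁻⁶×129×875 = 2.93 mm.
The walls prevent any net length change, so an axial force P (same in every segment) develops. Compatibility: P · Σ Lᵢ/(AᵢEᵢ) = δ_free.
Σ Lᵢ/(AᵢEᵢ) = 400/(1025×197×10³) + 180/(1700×45×10³) + 875/(325×207×10³) = 1.734×10⁻⁵ mm/N.
Hence P = δ_free / Σ(L/AE) = 2.93/1.734×10⁻⁵ = 169 kN (compressive).
σ_{steel} = P / A = 169000 / 325 = 519.9 MPa.

σ ≈ 520 MPa (compressive)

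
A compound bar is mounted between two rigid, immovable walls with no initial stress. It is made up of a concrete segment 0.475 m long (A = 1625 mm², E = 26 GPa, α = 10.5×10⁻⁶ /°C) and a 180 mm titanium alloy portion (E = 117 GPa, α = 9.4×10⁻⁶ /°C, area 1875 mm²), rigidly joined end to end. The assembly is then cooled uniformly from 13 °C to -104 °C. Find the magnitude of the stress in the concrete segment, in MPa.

With the walls removed the bar would change length by δ_free = Σ αᵢΔT Lᵢ = 10.5×10⁻⁶×117×475 + 9.4×10⁻⁶×117×180 = 0.7815 mm.
The walls prevent any net length change, so an axial force P (same in every segment) develops. Compatibility: P · Σ Lᵢ/(AᵢEᵢ) = δ_free.
Σ Lᵢ/(AᵢEᵢ) = 475/(1625×26×10³) + 180/(1875×117×10³) = 1.206×10⁻⁵ mm/N.
P = 0.7815 / 1.206×10⁻⁵ = 64780 N = 64.78 kN, tensile.
σ_{concrete} = P / A = 64780 / 1625 = 39.87 MPa.

σ ≈ 39.9 MPa (tensile)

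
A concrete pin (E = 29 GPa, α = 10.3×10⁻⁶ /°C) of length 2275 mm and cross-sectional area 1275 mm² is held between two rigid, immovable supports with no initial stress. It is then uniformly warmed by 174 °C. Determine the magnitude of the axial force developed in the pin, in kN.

The ends cannot move, so σ = EαΔT = 29×10³ × 10.3×10⁻⁶ × 174 = 51.97 MPa.
P = AEαΔT = 1275 × 29×10³ × 10.3×10⁻⁶ × 174 = 66.27 kN (compressive).

P ≈ 66.3 kN (compressive)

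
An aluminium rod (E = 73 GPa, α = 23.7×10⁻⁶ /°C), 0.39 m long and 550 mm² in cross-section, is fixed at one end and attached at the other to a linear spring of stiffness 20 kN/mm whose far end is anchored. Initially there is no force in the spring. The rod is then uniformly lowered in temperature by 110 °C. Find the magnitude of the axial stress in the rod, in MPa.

σ ≈ 31 MPa (tensile)

If the spring were absent the rod would shorten by αΔT L = 23.7×10⁻⁶ × 110 × 390 = 1.017 mm.
With a force P in the spring, the elastic change of the rod is PL/(AE) and that of the spring is P/k; compatibility requires their sum to equal δ_free.
So P = δ_free / [L/(AE) + 1/k] = 1.017 / [ 390/(550×73×10³) + 1/(20×10³) ].
P = 1.017 / 5.971×10⁻⁵ = 17030 N.
σ = P/A = 17030/550 = 30.96 MPa.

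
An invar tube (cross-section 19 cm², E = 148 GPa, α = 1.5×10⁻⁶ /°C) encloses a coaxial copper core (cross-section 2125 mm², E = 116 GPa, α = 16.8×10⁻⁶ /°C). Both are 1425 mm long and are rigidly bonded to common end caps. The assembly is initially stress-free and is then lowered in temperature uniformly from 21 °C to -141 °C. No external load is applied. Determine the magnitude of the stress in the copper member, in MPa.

The copper has the larger α, so on cooling it would change length more than the invar if both were free. The rigid plates force a common final length, so the copper is put into tension and the invar into compression, with equal and opposite forces P (no external load).
Compatibility of the two members (thermal + elastic change equal): (α₁ − α₂)ΔT = P·[1/(A₁E₁) + 1/(A₂E₂)].
|α₁ − α₂|·ΔT = 15.3×10⁻⁶ × 162 = 0.002479.
1/(A₁E₁) + 1/(A₂E₂) = 1/(1900×148×10³) + 1/(2125×116×10³) = 7.613×10⁻⁹ N⁻¹.
P = 0.002479 / 7.613×10⁻⁹ = 325600 N = 325.6 kN.
σ_{copper} = P/A₂ = 325600/2125 = 153.2 MPa, tensile.

σ ≈ 153 MPa (tensile)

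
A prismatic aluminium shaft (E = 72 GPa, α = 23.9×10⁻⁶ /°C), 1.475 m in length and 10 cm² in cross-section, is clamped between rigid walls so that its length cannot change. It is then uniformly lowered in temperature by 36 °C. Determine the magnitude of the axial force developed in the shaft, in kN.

P ≈ 61.9 kN (tensile)

Full restraint means ε = 0, so the stress is σ = EαΔT = 72×10³ × 23.9×10⁻⁶ × 36 = 61.95 MPa.
P = AEαΔT = 1000 × 72×10³ × 23.9×10⁻⁶ × 36 = 61.95 kN (tensile).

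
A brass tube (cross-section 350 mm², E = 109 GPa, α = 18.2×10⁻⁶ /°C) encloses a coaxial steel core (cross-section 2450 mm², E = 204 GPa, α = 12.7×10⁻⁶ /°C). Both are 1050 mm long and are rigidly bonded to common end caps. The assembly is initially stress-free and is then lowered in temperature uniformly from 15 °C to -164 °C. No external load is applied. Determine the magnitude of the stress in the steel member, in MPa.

σ ≈ 14.2 MPa (compressive)

The brass has the larger α, so on cooling it would change length more than the steel if both were free. The rigid plates force a common final length, so the brass is put into tension and the steel into compression, with equal and opposite forces P (no external load).
Compatibility of the two members (thermal + elastic change equal): (α₁ − α₂)ΔT = P·[1/(A₁E₁) + 1/(A₂E₂)].
|α₁ − α₂|·ΔT = 5.5×10⁻⁶ × 179 = 0.0009845.
1/(A₁E₁) + 1/(A₂E₂) = 1/(350×109×10³) + 1/(2450×204×10³) = 2.821×10⁻⁸ N⁻¹.
So P = 0.0009845 / 2.821×10⁻⁸ = 34.9 kN.
σ_{steel} = P/A₂ = 34900/2450 = 14.24 MPa, compressive.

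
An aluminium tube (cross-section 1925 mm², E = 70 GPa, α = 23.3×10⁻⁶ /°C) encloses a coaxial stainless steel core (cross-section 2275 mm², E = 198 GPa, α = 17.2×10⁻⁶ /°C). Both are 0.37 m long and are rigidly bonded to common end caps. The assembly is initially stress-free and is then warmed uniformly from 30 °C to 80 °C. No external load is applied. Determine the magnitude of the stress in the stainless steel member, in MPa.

Equilibrium of a rigid end plate with no external load gives equal and opposite internal forces ±P in the two members. Since α_{aluminium} > α_{stainless steel}, heating drives the aluminium into compression and the stainless steel into tension.
Equating the net (thermal + elastic) strains gives |α₁ − α₂|·ΔT = P·[1/(A₁E₁) + 1/(A₂E₂)].
|α₁ − α₂|·ΔT = 6.1×10⁻⁶ × 50 = 0.000305.
1/(A₁E₁) + 1/(A₂E₂) = 1/(1925×70×10³) + 1/(2275×198×10³) = 9.641×10⁻⁹ N⁻¹.
P = 0.000305 / 9.641×10⁻⁹ = 31640 N = 31.64 kN.
σ_{stainless steel} = P/A₂ = 31640/2275 = 13.91 MPa, tensile.

σ ≈ 13.9 MPa (tensile)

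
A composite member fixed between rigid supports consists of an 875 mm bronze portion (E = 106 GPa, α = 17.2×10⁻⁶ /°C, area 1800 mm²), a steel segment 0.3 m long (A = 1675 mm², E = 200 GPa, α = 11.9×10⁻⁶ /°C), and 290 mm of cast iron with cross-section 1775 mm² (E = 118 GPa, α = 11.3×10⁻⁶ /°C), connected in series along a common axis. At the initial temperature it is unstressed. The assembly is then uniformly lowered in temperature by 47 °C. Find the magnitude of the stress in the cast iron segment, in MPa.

If the supports were absent, the total length change would be Σ αᵢΔT Lᵢ = 17.2×10⁻⁶×47×875 + 11.9×10⁻⁶×47×300 + 11.3×10⁻⁶×47×290 = 1.029 mm.
The walls prevent any net length change, so an axial force P (same in every segment) develops. Compatibility: P · Σ Lᵢ/(AᵢEᵢ) = δ_free.
Σ Lᵢ/(AᵢEᵢ) = 875/(1800×106×10³) + 300/(1675×200×10³) + 290/(1775×118×10³) = 6.866×10⁻⁶ mm/N.
Hence P = δ_free / Σ(L/AE) = 1.029/6.866×10⁻⁶ = 149.9 kN (tensile).
σ_{cast iron} = P / A = 149900 / 1775 = 84.45 MPa.

σ ≈ 84.4 MPa (tensile)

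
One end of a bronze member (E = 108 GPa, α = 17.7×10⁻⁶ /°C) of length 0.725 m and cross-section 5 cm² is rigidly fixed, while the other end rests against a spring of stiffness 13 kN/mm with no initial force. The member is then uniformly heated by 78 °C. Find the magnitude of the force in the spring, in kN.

The unrestrained thermal change is αΔT L = 17.7×10⁻⁶ × 78 × 725 = 1.001 mm.
Let P be the compressive force at the spring. The member shortens elastically by PL/(AE) and the spring compresses by P/k; together these equal δ_free.
P [ L/(AE) + 1/k ] = δ_free → P [ 725/(500×108×10³) + 1/(13×10³) ] = 1.001.
P = 1.001 / 9.035×10⁻⁵ = 11080 N.

P ≈ 11.1 kN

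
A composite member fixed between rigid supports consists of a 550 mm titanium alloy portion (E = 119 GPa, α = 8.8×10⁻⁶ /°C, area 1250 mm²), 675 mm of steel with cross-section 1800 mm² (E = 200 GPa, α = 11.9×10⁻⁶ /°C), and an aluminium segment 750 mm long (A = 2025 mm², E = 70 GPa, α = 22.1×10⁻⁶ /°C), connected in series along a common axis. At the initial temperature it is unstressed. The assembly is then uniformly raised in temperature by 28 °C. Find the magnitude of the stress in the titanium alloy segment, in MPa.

Free thermal expansion of the whole bar: Σ αᵢΔT Lᵢ = 8.8×10⁻⁶×28×550 + 11.9×10⁻⁶×28×675 + 22.1×10⁻⁶×28×750 = 0.8245 mm.
The rigid supports impose zero overall length change; the single axial force P common to all segments must satisfy P Σ Lᵢ/(AᵢEᵢ) = δ_free.
Σ Lᵢ/(AᵢEᵢ) = 550/(1250×119×10³) + 675/(1800×200×10³) + 750/(2025×70×10³) = 1.086×10⁻⁵ mm/N.
Hence P = δ_free / Σ(L/AE) = 0.8245/1.086×10⁻⁵ = 75.9 kN (compressive).
σ_{titanium alloy} = P / A = 75900 / 1250 = 60.72 MPa.

σ ≈ 60.7 MPa (compressive)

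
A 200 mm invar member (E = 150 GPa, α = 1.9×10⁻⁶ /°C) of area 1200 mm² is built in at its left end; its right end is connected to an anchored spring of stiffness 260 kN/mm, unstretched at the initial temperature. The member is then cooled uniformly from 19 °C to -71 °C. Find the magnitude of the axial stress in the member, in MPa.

If the spring were absent the member would shorten by αΔT L = 1.9×10⁻⁶ × 90 × 200 = 0.0342 mm.
Let P be the tensile force in the spring. The member extends elastically by PL/(AE) and the spring stretches by P/k; together these equal δ_free.
So P = δ_free / [L/(AE) + 1/k] = 0.0342 / [ 200/(1200×150×10³) + 1/(260×10³) ].
P = 0.0342 / 4.957×10⁻⁶ = 6899 N.
σ = P/A = 6899/1200 = 5.749 MPa.

σ ≈ 5.75 MPa (tensile)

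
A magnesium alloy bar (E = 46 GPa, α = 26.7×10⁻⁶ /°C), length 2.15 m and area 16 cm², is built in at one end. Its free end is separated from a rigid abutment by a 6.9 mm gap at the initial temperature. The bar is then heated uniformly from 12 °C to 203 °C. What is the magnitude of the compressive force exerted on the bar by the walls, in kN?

Unrestrained expansion: δ_free = αΔT L = 26.7×10⁻⁶ × 191 × 2150 = 10.96 mm.
This exceeds the 6.9 mm gap, so the wall pushes back. The portion of expansion that must be recovered elastically is δ_free − gap = 10.96 − 6.9 = 4.064 mm.
So σ = E(δ_free − g)/L = 46×10³ × 4.064/2150 = 86.96 MPa.
Force on the wall = σA = 86.96 × 1600 mm² = 139.1 kN.

P ≈ 139 kN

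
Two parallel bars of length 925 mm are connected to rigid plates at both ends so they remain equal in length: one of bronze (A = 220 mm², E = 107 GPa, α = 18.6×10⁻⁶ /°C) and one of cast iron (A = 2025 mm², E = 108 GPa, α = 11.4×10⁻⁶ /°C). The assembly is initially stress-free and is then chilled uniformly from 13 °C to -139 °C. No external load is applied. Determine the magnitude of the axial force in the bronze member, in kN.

Equilibrium of a rigid end plate with no external load gives equal and opposite internal forces ±P in the two members. Since α_{bronze} > α_{cast iron}, cooling drives the bronze into tension and the cast iron into compression.
Equating the net (thermal + elastic) strains gives |α₁ − α₂|·ΔT = P·[1/(A₁E₁) + 1/(A₂E₂)].
|α₁ − α₂|·ΔT = 7.2×10⁻⁶ × 152 = 0.001094.
1/(A₁E₁) + 1/(A₂E₂) = 1/(220×107×10³) + 1/(2025×108×10³) = 4.705×10⁻⁸ N⁻¹.
So P = 0.001094 / 4.705×10⁻⁸ = 23.26 kN.

P ≈ 23.3 kN (tensile in the bronze)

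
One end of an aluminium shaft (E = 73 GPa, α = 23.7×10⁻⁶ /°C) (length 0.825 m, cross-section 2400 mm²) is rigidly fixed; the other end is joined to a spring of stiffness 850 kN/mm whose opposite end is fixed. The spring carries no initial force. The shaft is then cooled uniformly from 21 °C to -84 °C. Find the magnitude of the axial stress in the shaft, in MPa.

The unrestrained thermal change is αΔT L = 23.7×10⁻⁶ × 105 × 825 = 2.053 mm.
With a force P in the spring, the elastic change of the shaft is PL/(AE) and that of the spring is P/k; compatibility requires their sum to equal δ_free.
P [ L/(AE) + 1/k ] = δ_free → P [ 825/(2400×73×10³) + 1/(850×10³) ] = 2.053.
P = 2.053 / 5.885×10⁻⁶ = 348800 N.
σ = P/A = 348800/2400 = 145.3 MPa.

σ ≈ 145 MPa (tensile)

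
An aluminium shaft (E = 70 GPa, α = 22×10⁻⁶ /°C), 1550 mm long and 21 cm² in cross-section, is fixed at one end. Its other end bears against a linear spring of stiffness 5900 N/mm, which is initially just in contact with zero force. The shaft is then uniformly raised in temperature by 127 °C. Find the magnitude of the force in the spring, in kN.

P ≈ 24.1 kN

The unrestrained thermal change is αΔT L = 22×10⁻⁶ × 127 × 1550 = 4.331 mm.
Let P be the compressive force at the spring. The shaft shortens elastically by PL/(AE) and the spring compresses by P/k; together these equal δ_free.
So P = δ_free / [L/(AE) + 1/k] = 4.331 / [ 1550/(2100×70×10³) + 1/(5900) ].
P = 4.331 / 0.00018 = 24050 N.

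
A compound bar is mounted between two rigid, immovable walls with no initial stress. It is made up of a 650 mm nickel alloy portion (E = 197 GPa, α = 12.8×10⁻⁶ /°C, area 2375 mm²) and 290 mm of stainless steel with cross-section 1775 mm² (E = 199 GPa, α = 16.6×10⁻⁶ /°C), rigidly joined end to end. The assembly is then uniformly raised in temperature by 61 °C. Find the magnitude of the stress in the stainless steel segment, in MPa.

If the supports were absent, the total length change would be Σ αᵢΔT Lᵢ = 12.8×10⁻⁶×61×650 + 16.6×10⁻⁶×61×290 = 0.8012 mm.
The rigid supports impose zero overall length change; the single axial force P common to all segments must satisfy P Σ Lᵢ/(AᵢEᵢ) = δ_free.
The series flexibility is Σ Lᵢ/(AᵢEᵢ) = 650/(2375×197×10³) + 290/(1775×199×10³) = 2.21×10⁻⁶ mm/N.
Hence P = δ_free / Σ(L/AE) = 0.8012/2.21×10⁻⁶ = 362.5 kN (compressive).
σ_{stainless steel} = P / A = 362500 / 1775 = 204.2 MPa.

σ ≈ 204 MPa (compressive)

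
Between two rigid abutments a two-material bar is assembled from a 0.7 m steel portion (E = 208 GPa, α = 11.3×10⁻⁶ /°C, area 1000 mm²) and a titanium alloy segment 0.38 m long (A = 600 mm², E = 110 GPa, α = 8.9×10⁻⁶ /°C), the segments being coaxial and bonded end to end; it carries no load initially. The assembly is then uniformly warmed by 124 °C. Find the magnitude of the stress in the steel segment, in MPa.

With the walls removed the bar would change length by δ_free = Σ αᵢΔT Lᵢ = 11.3×10⁻⁶×124×700 + 8.9×10⁻⁶×124×380 = 1.4 mm.
The rigid supports impose zero overall length change; the single axial force P common to all segments must satisfy P Σ Lᵢ/(AᵢEᵢ) = δ_free.
Σ Lᵢ/(AᵢEᵢ) = 700/(1000×208×10³) + 380/(600×110×10³) = 9.123×10⁻⁶ mm/N.
P = 1.4 / 9.123×10⁻⁶ = 153500 N = 153.5 kN, compressive.
σ_{steel} = P / A = 153500 / 1000 = 153.5 MPa.

σ ≈ 153 MPa (compressive)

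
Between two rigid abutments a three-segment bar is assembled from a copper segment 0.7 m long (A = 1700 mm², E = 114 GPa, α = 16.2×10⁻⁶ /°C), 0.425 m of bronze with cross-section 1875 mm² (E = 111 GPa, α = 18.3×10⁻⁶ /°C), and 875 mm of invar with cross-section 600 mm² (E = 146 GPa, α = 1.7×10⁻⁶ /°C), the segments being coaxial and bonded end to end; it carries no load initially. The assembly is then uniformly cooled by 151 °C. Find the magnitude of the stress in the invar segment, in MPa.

Free thermal contraction of the whole bar: Σ αᵢΔT Lᵢ = 16.2×10⁻⁶×151×700 + 18.3×10⁻⁶×151×425 + 1.7×10⁻⁶×151×875 = 3.111 mm.
The walls prevent any net length change, so an axial force P (same in every segment) develops. Compatibility: P · Σ Lᵢ/(AᵢEᵢ) = δ_free.
Σ Lᵢ/(AᵢEᵢ) = 700/(1700×114×10³) + 425/(1875×111×10³) + 875/(600×146×10³) = 1.564×10⁻⁵ mm/N.
So P = 3.111 / 1.564×10⁻⁵ = 198.9 kN, tensile.
σ_{invar} = P / A = 198900 / 600 = 331.5 MPa.

σ ≈ 332 MPa (tensile)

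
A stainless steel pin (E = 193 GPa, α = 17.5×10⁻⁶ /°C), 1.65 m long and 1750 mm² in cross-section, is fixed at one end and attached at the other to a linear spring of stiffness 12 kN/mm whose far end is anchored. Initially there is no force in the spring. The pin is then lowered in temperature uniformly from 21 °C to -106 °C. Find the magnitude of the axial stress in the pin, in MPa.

σ ≈ 23.8 MPa (tensile)

Free thermal contraction: δ_free = αΔT L = 17.5×10⁻⁶ × 127 × 1650 = 3.667 mm.
Let P be the tensile force in the spring. The pin extends elastically by PL/(AE) and the spring stretches by P/k; together these equal δ_free.
So P = δ_free / [L/(AE) + 1/k] = 3.667 / [ 1650/(1750×193×10³) + 1/(12×10³) ].
P = 3.667 / 8.822×10⁻⁵ = 41570 N.
σ = P/A = 41570/1750 = 23.75 MPa.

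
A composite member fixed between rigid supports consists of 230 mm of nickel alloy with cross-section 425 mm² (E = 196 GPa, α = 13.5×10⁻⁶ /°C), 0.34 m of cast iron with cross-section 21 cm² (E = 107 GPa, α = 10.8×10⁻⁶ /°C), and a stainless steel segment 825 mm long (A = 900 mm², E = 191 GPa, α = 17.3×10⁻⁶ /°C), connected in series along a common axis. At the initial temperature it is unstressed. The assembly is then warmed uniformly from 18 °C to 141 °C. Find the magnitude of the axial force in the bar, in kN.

With the walls removed the bar would change length by δ_free = Σ αᵢΔT Lᵢ = 13.5×10⁻⁶×123×230 + 10.8×10⁻⁶×123×340 + 17.3×10⁻⁶×123×825 = 2.589 mm.
The walls prevent any net length change, so an axial force P (same in every segment) develops. Compatibility: P · Σ Lᵢ/(AᵢEᵢ) = δ_free.
The series flexibility is Σ Lᵢ/(AᵢEᵢ) = 230/(425×196×10³) + 340/(2100×107×10³) + 825/(900×191×10³) = 9.074×10⁻⁶ mm/N.
Hence P = δ_free / Σ(L/AE) = 2.589/9.074×10⁻⁶ = 285.3 kN (compressive).

P ≈ 285 kN (compressive)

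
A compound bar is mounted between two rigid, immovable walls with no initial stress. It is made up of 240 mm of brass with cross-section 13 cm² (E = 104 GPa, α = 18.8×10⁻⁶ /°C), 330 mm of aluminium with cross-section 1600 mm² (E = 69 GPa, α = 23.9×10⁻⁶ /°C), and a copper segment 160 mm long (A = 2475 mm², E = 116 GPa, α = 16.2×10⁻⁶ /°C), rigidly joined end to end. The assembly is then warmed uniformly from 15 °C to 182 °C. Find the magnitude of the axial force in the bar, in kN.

If the supports were absent, the total length change would be Σ αᵢΔT Lᵢ = 18.8×10⁻⁶×167×240 + 23.9×10⁻⁶×167×330 + 16.2×10⁻⁶×167×160 = 2.503 mm.
The walls prevent any net length change, so an axial force P (same in every segment) develops. Compatibility: P · Σ Lᵢ/(AᵢEᵢ) = δ_free.
The series flexibility is Σ Lᵢ/(AᵢEᵢ) = 240/(1300×104×10³) + 330/(1600×69×10³) + 160/(2475×116×10³) = 5.322×10⁻⁶ mm/N.
P = 2.503 / 5.322×10⁻⁶ = 470400 N = 470.4 kN, compressive.

P ≈ 470 kN (compressive)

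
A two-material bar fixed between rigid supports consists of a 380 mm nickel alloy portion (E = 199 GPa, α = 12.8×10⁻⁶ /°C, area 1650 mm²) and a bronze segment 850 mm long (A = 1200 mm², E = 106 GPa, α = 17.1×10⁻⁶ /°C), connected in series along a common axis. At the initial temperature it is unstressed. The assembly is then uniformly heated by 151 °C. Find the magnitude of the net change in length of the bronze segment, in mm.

Free thermal expansion of the whole bar: Σ αᵢΔT Lᵢ = 12.8×10⁻⁶×151×380 + 17.1×10⁻⁶×151×850 = 2.929 mm.
The walls prevent any net length change, so an axial force P (same in every segment) develops. Compatibility: P · Σ Lᵢ/(AᵢEᵢ) = δ_free.
The series flexibility is Σ Lᵢ/(AᵢEᵢ) = 380/(1650×199×10³) + 850/(1200×106×10³) = 7.84×10⁻⁶ mm/N.
Hence P = δ_free / Σ(L/AE) = 2.929/7.84×10⁻⁶ = 373.6 kN (compressive).
For the bronze segment, free thermal change = 17.1×10⁻⁶×151×850 = 2.195 mm and elastic change from P = 373600×850/(1200×106×10³) = 2.497 mm; these oppose, so the net change is 0.302 mm (segment shortens).

|ΔL| ≈ 0.302 mm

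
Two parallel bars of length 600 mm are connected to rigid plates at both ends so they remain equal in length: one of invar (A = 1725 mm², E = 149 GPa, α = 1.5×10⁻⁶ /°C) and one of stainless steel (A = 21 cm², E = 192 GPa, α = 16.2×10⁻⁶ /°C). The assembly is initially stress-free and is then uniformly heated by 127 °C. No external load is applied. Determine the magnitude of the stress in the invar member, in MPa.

σ ≈ 170 MPa (tensile)

Equilibrium of a rigid end plate with no external load gives equal and opposite internal forces ±P in the two members. Since α_{stainless steel} > α_{invar}, heating drives the stainless steel into compression and the invar into tension.
Compatibility of the two members (thermal + elastic change equal): (α₁ − α₂)ΔT = P·[1/(A₁E₁) + 1/(A₂E₂)].
|α₁ − α₂|·ΔT = 14.7×10⁻⁶ × 127 = 0.001867.
1/(A₁E₁) + 1/(A₂E₂) = 1/(1725×149×10³) + 1/(2100×192×10³) = 6.371×10⁻⁹ N⁻¹.
P = 0.001867 / 6.371×10⁻⁹ = 293000 N = 293 kN.
σ_{invar} = P/A₁ = 293000/1725 = 169.9 MPa, tensile.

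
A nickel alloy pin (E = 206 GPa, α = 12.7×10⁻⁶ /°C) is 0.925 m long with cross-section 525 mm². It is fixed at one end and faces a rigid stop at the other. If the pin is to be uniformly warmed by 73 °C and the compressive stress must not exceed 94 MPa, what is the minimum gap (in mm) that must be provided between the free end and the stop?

g ≈ 0.435 mm

With no wall the pin would lengthen by αΔT L = 12.7×10⁻⁶ × 73 × 925 = 0.8576 mm.
At the allowable stress the elastic shortening the wall may impose is σL/E = 94 × 925 / (206×10³) = 0.4221 mm.
The gap must absorb the remainder: g_min = 0.8576 − 0.4221 = 0.4355 mm.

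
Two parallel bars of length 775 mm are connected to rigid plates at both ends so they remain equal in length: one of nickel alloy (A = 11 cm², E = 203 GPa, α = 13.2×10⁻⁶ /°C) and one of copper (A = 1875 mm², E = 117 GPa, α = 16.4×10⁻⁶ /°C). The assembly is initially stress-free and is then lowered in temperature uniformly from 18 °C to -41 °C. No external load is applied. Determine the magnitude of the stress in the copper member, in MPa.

σ ≈ 11.1 MPa (tensile)

Both members must finish at the same length. With the larger α, the copper tends to over-contract; the plates restrain it, putting the copper in tension and the nickel alloy in compression. With no external load the two internal forces are equal and opposite, magnitude P.
Equating the net (thermal + elastic) strains gives |α₁ − α₂|·ΔT = P·[1/(A₁E₁) + 1/(A₂E₂)].
|α₁ − α₂|·ΔT = 3.2×10⁻⁶ × 59 = 0.0001888.
1/(A₁E₁) + 1/(A₂E₂) = 1/(1100×203×10³) + 1/(1875×117×10³) = 9.037×10⁻⁹ N⁻¹.
P = 0.0001888 / 9.037×10⁻⁹ = 20890 N = 20.89 kN.
σ_{copper} = P/A₂ = 20890/1875 = 11.14 MPa, tensile.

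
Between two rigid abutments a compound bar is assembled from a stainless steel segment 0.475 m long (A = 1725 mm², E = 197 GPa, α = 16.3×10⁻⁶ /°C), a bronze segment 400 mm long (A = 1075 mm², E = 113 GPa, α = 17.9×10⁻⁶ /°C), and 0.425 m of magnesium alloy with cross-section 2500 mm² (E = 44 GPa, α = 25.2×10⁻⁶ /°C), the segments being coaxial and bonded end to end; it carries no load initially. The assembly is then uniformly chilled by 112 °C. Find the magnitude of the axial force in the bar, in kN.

P ≈ 335 kN (tensile)

With the walls removed the bar would change length by δ_free = Σ αᵢΔT Lᵢ = 16.3×10⁻⁶×112×475 + 17.9×10⁻⁶×112×400 + 25.2×10⁻⁶×112×425 = 2.869 mm.
Since the ends are fixed, an axial force P builds up, equal in every segment, with P · Σ Lᵢ/(AᵢEᵢ) = δ_free.
Σ Lᵢ/(AᵢEᵢ) = 475/(1725×197×10³) + 400/(1075×113×10³) + 425/(2500×44×10³) = 8.554×10⁻⁶ mm/N.
P = 2.869 / 8.554×10⁻⁶ = 335300 N = 335.3 kN, tensile.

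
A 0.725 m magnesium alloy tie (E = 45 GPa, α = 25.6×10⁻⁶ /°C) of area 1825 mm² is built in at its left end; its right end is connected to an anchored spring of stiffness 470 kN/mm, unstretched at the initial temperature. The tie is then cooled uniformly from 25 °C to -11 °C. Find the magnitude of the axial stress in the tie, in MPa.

Free thermal contraction: δ_free = αΔT L = 25.6×10⁻⁶ × 36 × 725 = 0.6682 mm.
With a force P in the spring, the elastic change of the tie is PL/(AE) and that of the spring is P/k; compatibility requires their sum to equal δ_free.
P [ L/(AE) + 1/k ] = δ_free → P [ 725/(1825×45×10³) + 1/(470×10³) ] = 0.6682.
P = 0.6682 / 1.096×10⁻⁵ = 60990 N.
σ = P/A = 60990/1825 = 33.42 MPa.

σ ≈ 33.4 MPa (tensile)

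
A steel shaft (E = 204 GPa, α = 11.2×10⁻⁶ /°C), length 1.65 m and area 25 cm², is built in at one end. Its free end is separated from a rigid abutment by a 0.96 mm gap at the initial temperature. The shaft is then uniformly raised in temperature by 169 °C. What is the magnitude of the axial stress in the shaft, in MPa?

Free thermal elongation = αΔT L = 11.2×10⁻⁶ × 169 × 1650 = 3.123 mm.
After closing the 0.96 mm clearance, 3.123 − 0.96 = 2.163 mm of expansion remains to be suppressed by the wall.
So σ = E(δ_free − g)/L = 204×10³ × 2.163/1650 = 267.4 MPa.

σ ≈ 267 MPa (compressive)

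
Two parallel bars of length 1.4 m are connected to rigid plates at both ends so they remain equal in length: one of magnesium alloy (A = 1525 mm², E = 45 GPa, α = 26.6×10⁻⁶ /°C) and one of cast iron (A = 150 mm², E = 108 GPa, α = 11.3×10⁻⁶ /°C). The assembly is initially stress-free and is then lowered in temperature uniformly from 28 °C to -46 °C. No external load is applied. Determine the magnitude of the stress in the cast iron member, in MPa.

σ ≈ 98.9 MPa (compressive)

The magnesium alloy has the larger α, so on cooling it would change length more than the cast iron if both were free. The rigid plates force a common final length, so the magnesium alloy is put into tension and the cast iron into compression, with equal and opposite forces P (no external load).
Compatibility of the two members (thermal + elastic change equal): (α₁ − α₂)ΔT = P·[1/(A₁E₁) + 1/(A₂E₂)].
|α₁ − α₂|·ΔT = 15.3×10⁻⁶ × 74 = 0.001132.
1/(A₁E₁) + 1/(A₂E₂) = 1/(1525×45×10³) + 1/(150×108×10³) = 7.63×10⁻⁸ N⁻¹.
P = 0.001132 / 7.63×10⁻⁸ = 14840 N = 14.84 kN.
σ_{cast iron} = P/A₂ = 14840/150 = 98.92 MPa, compressive.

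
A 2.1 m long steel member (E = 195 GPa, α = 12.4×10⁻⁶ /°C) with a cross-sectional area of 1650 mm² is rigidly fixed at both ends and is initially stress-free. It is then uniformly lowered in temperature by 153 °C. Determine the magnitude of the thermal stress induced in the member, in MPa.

σ ≈ 370 MPa (tensile)

The supports are rigid, so the total axial strain is zero. The restrained thermal strain is ε = αΔT = 12.4×10⁻⁶ × 153 = 1897.2×10⁻⁶.
σ = EαΔT = 195×10³ × 12.4×10⁻⁶ × 153 = 370 MPa (tensile; the member is trying to contract).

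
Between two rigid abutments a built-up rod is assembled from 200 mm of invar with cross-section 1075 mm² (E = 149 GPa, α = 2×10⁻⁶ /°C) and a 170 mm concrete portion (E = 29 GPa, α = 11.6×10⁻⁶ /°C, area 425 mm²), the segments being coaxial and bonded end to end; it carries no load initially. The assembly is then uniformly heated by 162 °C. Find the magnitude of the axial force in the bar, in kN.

P ≈ 25.5 kN (compressive)

Free thermal expansion of the whole bar: Σ αᵢΔT Lᵢ = 2×10⁻⁶×162×200 + 11.6×10⁻⁶×162×170 = 0.3843 mm.
The walls prevent any net length change, so an axial force P (same in every segment) develops. Compatibility: P · Σ Lᵢ/(AᵢEᵢ) = δ_free.
Σ Lᵢ/(AᵢEᵢ) = 200/(1075×149×10³) + 170/(425×29×10³) = 1.504×10⁻⁵ mm/N.
P = 0.3843 / 1.504×10⁻⁵ = 25550 N = 25.55 kN, compressive.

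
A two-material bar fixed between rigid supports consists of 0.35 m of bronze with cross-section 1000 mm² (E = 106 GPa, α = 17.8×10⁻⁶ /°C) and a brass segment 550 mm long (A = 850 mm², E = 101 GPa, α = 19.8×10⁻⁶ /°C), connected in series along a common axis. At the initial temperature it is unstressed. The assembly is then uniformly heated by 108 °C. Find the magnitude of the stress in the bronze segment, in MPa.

Free thermal expansion of the whole bar: Σ αᵢΔT Lᵢ = 17.8×10⁻⁶×108×350 + 19.8×10⁻⁶×108×550 = 1.849 mm.
The walls prevent any net length change, so an axial force P (same in every segment) develops. Compatibility: P · Σ Lᵢ/(AᵢEᵢ) = δ_free.
Σ Lᵢ/(AᵢEᵢ) = 350/(1000×106×10³) + 550/(850×101×10³) = 9.708×10⁻⁶ mm/N.
P = 1.849 / 9.708×10⁻⁶ = 190400 N = 190.4 kN, compressive.
σ_{bronze} = P / A = 190400 / 1000 = 190.4 MPa.

σ ≈ 190 MPa (compressive)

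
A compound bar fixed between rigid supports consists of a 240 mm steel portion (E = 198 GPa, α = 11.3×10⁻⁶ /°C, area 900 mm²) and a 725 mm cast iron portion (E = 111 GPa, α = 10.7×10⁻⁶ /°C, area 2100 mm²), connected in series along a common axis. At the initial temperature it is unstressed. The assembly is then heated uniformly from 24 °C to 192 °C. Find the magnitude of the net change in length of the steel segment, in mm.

With the walls removed the bar would change length by δ_free = Σ αᵢΔT Lᵢ = 11.3×10⁻⁶×168×240 + 10.7×10⁻⁶×168×725 = 1.759 mm.
The walls prevent any net length change, so an axial force P (same in every segment) develops. Compatibility: P · Σ Lᵢ/(AᵢEᵢ) = δ_free.
Σ Lᵢ/(AᵢEᵢ) = 240/(900×198×10³) + 725/(2100×111×10³) = 4.457×10⁻⁶ mm/N.
Hence P = δ_free / Σ(L/AE) = 1.759/4.457×10⁻⁶ = 394.6 kN (compressive).
For the steel segment, free thermal change = 11.3×10⁻⁶×168×240 = 0.4556 mm and elastic change from P = 394600×240/(900×198×10³) = 0.5315 mm; these oppose, so the net change is 0.0759 mm (segment shortens).

|ΔL| ≈ 0.0759 mm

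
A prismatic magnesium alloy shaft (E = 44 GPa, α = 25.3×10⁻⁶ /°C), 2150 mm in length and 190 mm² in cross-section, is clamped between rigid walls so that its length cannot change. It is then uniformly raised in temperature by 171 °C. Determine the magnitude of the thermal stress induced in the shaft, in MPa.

σ ≈ 190 MPa (compressive)

Because both ends are immovable the net strain is zero, and the suppressed thermal strain is αΔT = 25.3×10⁻⁶ × 171 = 4326.3×10⁻⁶.
σ = EαΔT = 44×10³ × 25.3×10⁻⁶ × 171 = 190.4 MPa (compressive; the shaft is trying to expand).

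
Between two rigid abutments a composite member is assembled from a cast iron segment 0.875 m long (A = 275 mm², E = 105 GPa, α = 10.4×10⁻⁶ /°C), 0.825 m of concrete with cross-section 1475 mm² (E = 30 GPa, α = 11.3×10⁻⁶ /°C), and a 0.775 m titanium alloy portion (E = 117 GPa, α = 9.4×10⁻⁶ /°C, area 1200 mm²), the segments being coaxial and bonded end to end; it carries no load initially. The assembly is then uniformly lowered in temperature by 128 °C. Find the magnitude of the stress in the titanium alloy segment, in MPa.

With the walls removed the bar would change length by δ_free = Σ αᵢΔT Lᵢ = 10.4×10⁻⁶×128×875 + 11.3×10⁻⁶×128×825 + 9.4×10⁻⁶×128×775 = 3.291 mm.
The walls prevent any net length change, so an axial force P (same in every segment) develops. Compatibility: P · Σ Lᵢ/(AᵢEᵢ) = δ_free.
The series flexibility is Σ Lᵢ/(AᵢEᵢ) = 875/(275×105×10³) + 825/(1475×30×10³) + 775/(1200×117×10³) = 5.447×10⁻⁵ mm/N.
P = 3.291 / 5.447×10⁻⁵ = 60410 N = 60.41 kN, tensile.
σ_{titanium alloy} = P / A = 60410 / 1200 = 50.34 MPa.

σ ≈ 50.3 MPa (tensile)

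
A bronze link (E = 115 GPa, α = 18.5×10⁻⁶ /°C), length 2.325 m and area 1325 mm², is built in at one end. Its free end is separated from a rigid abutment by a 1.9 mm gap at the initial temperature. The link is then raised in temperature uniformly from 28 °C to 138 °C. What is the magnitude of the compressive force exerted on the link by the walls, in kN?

P ≈ 186 kN

Unrestrained expansion: δ_free = αΔT L = 18.5×10⁻⁶ × 110 × 2325 = 4.731 mm.
After closing the 1.9 mm clearance, 4.731 − 1.9 = 2.831 mm of expansion remains to be suppressed by the wall.
So σ = E(δ_free − g)/L = 115×10³ × 2.831/2325 = 140 MPa.
P = σA = 140 × 1325 = 185.6 kN.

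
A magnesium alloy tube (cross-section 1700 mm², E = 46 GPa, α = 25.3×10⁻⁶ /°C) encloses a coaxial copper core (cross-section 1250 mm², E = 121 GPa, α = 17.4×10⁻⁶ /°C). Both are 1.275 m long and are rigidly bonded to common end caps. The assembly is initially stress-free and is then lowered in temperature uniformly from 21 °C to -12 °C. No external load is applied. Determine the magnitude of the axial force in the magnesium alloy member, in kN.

P ≈ 13.4 kN (tensile in the magnesium alloy)

The magnesium alloy has the larger α, so on cooling it would change length more than the copper if both were free. The rigid plates force a common final length, so the magnesium alloy is put into tension and the copper into compression, with equal and opposite forces P (no external load).
Compatibility of the two members (thermal + elastic change equal): (α₁ − α₂)ΔT = P·[1/(A₁E₁) + 1/(A₂E₂)].
|α₁ − α₂|·ΔT = 7.9×10⁻⁶ × 33 = 0.0002607.
1/(A₁E₁) + 1/(A₂E₂) = 1/(1700×46×10³) + 1/(1250×121×10³) = 1.94×10⁻⁸ N⁻¹.
So P = 0.0002607 / 1.94×10⁻⁸ = 13.44 kN.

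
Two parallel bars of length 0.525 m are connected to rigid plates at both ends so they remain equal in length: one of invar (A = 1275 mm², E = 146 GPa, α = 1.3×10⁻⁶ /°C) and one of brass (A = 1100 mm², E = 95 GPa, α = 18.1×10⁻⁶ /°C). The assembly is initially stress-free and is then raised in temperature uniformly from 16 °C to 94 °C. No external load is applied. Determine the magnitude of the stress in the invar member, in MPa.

Equilibrium of a rigid end plate with no external load gives equal and opposite internal forces ±P in the two members. Since α_{brass} > α_{invar}, heating drives the brass into compression and the invar into tension.
Equating the net (thermal + elastic) strains gives |α₁ − α₂|·ΔT = P·[1/(A₁E₁) + 1/(A₂E₂)].
|α₁ − α₂|·ΔT = 16.8×10⁻⁶ × 78 = 0.00131.
1/(A₁E₁) + 1/(A₂E₂) = 1/(1275×146×10³) + 1/(1100×95×10³) = 1.494×10⁻⁸ N⁻¹.
P = 0.00131 / 1.494×10⁻⁸ = 87700 N = 87.7 kN.
σ_{invar} = P/A₁ = 87700/1275 = 68.79 MPa, tensile.

σ ≈ 68.8 MPa (tensile)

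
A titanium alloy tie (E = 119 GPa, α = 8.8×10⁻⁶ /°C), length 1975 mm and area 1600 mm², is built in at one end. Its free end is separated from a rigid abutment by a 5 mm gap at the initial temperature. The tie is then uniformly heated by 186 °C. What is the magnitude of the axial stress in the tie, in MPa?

Free thermal elongation = αΔT L = 8.8×10⁻⁶ × 186 × 1975 = 3.233 mm.
This is smaller than the 5 mm clearance, so the tie expands freely without reaching the stop — the stress is zero.

σ ≈ 0 MPa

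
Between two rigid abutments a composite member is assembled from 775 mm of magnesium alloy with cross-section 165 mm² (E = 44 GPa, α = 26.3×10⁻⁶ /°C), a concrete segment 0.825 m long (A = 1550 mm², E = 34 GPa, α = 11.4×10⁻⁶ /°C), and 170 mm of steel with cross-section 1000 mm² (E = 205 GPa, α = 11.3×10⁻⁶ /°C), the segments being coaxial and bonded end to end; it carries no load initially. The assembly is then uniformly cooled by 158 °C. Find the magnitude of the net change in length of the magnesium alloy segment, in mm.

Free thermal contraction of the whole bar: Σ αᵢΔT Lᵢ = 26.3×10⁻⁶×158×775 + 11.4×10⁻⁶×158×825 + 11.3×10⁻⁶×158×170 = 5.01 mm.
The walls prevent any net length change, so an axial force P (same in every segment) develops. Compatibility: P · Σ Lᵢ/(AᵢEᵢ) = δ_free.
Σ Lᵢ/(AᵢEᵢ) = 775/(165×44×10³) + 825/(1550×34×10³) + 170/(1000×205×10³) = 0.0001232 mm/N.
P = 5.01 / 0.0001232 = 40650 N = 40.65 kN, tensile.
For the magnesium alloy segment, free thermal change = 26.3×10⁻⁶×158×775 = 3.22 mm and elastic change from P = 40650×775/(165×44×10³) = 4.34 mm; these oppose, so the net change is 1.12 mm (segment lengthens).

|ΔL| ≈ 1.12 mm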